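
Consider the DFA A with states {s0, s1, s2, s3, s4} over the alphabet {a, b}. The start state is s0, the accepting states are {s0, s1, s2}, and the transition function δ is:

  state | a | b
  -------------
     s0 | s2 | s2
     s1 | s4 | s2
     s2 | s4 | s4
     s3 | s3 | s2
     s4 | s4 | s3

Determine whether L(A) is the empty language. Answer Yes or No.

The empty string ε is accepted: the run s0 ends in the accepting state s0.
Since at least one string is accepted, L(A) is not empty.

No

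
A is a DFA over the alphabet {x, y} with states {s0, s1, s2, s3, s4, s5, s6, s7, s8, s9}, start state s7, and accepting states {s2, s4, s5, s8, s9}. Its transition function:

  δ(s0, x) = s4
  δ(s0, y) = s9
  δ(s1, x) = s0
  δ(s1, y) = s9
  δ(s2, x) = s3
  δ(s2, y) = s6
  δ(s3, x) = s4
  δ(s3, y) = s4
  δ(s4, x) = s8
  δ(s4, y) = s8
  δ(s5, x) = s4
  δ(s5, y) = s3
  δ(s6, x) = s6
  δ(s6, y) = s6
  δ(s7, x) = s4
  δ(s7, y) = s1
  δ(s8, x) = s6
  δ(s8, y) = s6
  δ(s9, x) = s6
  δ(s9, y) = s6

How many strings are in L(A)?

8

The useful subgraph on states {s0, s1, s4, s7, s8, s9} is acyclic, so L(A) is finite; the longest accepting path visits 5 useful states, giving maximum string length 4.
Counting accepting paths from s7 by length: 1 of length 1, 3 of length 2, 2 of length 3, 2 of length 4. Total 8.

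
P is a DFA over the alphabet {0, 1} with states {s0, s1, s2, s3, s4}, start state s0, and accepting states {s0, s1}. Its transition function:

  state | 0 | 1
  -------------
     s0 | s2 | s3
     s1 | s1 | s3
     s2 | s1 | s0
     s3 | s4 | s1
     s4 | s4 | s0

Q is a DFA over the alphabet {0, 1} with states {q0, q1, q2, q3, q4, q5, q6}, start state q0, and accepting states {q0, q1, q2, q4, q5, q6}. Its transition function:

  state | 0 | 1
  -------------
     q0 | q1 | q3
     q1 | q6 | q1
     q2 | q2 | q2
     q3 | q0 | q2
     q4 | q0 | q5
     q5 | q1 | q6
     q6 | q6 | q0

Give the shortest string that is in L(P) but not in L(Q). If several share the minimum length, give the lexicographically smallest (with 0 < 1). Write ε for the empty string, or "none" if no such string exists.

The string 101 is accepted by P but not by Q.
No shorter string lies in the difference, and 101 is the lexicographically first length-3 string in L(P) \ L(Q).

101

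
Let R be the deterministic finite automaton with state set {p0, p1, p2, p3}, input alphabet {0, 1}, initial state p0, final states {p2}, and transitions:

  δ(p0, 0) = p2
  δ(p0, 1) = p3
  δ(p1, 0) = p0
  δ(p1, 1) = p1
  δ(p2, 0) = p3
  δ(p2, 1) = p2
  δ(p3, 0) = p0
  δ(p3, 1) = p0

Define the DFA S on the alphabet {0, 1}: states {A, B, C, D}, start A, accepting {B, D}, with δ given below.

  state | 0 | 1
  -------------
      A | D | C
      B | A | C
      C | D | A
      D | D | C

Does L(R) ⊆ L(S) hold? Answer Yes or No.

No

The string 01 is in L(R) but not in L(S).
So L(R) ⊄ L(S).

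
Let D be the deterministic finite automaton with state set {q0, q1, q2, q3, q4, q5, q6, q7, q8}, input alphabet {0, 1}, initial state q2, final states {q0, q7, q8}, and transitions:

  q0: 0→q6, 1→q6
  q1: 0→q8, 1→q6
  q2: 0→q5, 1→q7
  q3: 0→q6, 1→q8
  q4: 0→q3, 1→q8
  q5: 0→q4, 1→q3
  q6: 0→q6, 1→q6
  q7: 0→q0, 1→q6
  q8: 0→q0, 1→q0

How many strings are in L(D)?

11

The useful subgraph on states {q0, q2, q3, q4, q5, q7, q8} is acyclic, so L(D) is finite; the longest accepting path visits 6 useful states, giving maximum string length 5.
Counting accepting paths from q2 by length: 1 of length 1, 1 of length 2, 2 of length 3, 5 of length 4, 2 of length 5. Total 11.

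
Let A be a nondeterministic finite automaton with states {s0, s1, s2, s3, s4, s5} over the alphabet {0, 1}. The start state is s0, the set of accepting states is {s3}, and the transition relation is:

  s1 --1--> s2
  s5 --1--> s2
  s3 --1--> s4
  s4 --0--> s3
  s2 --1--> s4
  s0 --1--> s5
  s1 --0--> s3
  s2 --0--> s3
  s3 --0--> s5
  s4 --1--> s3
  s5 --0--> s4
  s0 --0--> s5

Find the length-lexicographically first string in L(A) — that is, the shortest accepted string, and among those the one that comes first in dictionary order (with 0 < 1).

A breadth-first search from s0 reaches an accepting state first via the path s0 → s5 → s4 → s3 on input 000.
No string of length < 3 is accepted (BFS exhausts all shorter strings without reaching an accepting state), and 000 is the lexicographically least accepting string of length 3.

000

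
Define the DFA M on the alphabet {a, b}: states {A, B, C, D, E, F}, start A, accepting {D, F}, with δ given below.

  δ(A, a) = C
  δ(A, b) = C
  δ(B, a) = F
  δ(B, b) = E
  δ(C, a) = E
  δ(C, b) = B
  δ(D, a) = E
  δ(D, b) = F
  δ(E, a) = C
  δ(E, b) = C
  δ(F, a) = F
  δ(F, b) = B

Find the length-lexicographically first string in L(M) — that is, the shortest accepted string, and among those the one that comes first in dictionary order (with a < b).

A breadth-first search from A reaches an accepting state first via the path A → C → B → F on input aba.
No string of length < 3 is accepted (BFS exhausts all shorter strings without reaching an accepting state), and aba is the lexicographically least accepting string of length 3.

aba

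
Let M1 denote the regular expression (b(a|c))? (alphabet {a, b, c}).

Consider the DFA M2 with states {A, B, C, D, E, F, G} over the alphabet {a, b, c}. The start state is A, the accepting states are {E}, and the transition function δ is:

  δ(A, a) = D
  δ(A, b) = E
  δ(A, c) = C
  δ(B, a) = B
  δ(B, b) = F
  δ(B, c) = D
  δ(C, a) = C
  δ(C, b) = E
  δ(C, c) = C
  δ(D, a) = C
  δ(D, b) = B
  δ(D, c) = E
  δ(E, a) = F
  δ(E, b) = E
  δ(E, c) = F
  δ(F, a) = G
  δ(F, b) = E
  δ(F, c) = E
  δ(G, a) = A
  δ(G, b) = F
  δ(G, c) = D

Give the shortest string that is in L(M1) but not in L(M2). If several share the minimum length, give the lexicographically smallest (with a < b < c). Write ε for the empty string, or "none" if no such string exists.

The empty string ε is accepted by M1 but not by M2.
Since ε is the unique shortest string, it is the required witness.

ε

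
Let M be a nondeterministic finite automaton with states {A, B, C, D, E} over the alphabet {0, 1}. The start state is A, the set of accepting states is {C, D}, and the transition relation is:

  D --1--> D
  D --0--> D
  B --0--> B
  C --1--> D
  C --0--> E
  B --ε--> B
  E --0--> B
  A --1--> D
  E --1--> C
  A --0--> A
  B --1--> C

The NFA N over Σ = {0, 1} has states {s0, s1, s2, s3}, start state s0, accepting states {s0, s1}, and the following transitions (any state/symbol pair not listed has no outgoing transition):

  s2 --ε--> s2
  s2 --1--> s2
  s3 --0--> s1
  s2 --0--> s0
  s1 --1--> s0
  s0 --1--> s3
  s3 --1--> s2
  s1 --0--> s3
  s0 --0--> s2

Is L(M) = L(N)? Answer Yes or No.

No

The string 1 is accepted by M but rejected by N.
So L(M) ≠ L(N).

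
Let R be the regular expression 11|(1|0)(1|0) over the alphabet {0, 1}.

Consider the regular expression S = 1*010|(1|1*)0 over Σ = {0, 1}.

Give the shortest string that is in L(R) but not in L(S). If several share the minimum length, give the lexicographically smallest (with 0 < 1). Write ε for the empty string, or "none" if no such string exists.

00

The string 00 is accepted by R but not by S.
No shorter string lies in the difference, and 00 is the lexicographically first length-2 string in L(R) \ L(S).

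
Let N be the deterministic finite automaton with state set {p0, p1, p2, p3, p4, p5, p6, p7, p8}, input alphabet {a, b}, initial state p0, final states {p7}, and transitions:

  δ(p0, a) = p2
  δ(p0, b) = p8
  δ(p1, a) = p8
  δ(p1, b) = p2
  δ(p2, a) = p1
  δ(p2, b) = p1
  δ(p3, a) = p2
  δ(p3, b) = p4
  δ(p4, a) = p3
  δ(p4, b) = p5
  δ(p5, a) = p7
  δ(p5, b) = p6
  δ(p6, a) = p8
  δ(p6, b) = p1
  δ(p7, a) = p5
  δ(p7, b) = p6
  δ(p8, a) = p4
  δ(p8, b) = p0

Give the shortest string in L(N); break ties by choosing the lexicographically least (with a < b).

baba

A breadth-first search from p0 reaches an accepting state first via the path p0 → p8 → p4 → p5 → p7 on input baba.
No string of length < 4 is accepted (BFS exhausts all shorter strings without reaching an accepting state), and baba is the lexicographically least accepting string of length 4.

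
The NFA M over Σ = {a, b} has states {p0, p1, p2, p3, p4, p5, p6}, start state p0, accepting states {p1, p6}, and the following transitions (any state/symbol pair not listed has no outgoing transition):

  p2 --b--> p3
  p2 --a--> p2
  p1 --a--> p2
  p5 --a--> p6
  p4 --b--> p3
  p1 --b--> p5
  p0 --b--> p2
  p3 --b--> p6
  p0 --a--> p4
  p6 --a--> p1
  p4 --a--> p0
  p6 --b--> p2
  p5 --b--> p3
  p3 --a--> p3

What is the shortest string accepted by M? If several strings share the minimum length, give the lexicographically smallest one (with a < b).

abb

A breadth-first search from p0 reaches an accepting state first via the path p0 → p4 → p3 → p6 on input abb.
No string of length < 3 is accepted (BFS exhausts all shorter strings without reaching an accepting state), and abb is the lexicographically least accepting string of length 3.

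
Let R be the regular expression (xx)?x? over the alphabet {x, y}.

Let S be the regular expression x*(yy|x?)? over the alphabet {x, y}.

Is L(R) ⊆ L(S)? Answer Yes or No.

Converting the expression R to a DFA (subset construction, then merging equivalent states) gives the minimal DFA with states {r0, r1, r2, r3, r4}, start state r0, accepting states {r0, r1, r3, r4} and transitions r0: x→r1, y→r2; r1: x→r3, y→r2; r2: x→r2, y→r2; r3: x→r4, y→r2; r4: x→r2, y→r2.
Converting the expression S to a DFA (subset construction, then merging equivalent states) gives the minimal DFA with states {s0, s1, s2, s3}, start state s0, accepting states {s0, s3} and transitions s0: x→s0, y→s1; s1: x→s2, y→s3; s2: x→s2, y→s2; s3: x→s2, y→s2.
Exploring the product automaton R × S from the start pair (r0, s0), following both machines on each input symbol, reaches 8 state pairs: (r0, s0), (r1, s0), (r2, s1), (r3, s0), (r2, s2), (r2, s3), (r4, s0), (r2, s0).
R accepts in {r0, r1, r3, r4} and S accepts in {s0, s3}. The reachable pairs whose R-component is accepting are (r0, s0), (r1, s0), (r3, s0), (r4, s0); in each of them the S-component is accepting too, so the product for L(R) \ L(S) (R-component accepting, S-component rejecting) has no reachable accepting pair and the difference is empty.
Hence every string in L(R) is also in L(S).

Yes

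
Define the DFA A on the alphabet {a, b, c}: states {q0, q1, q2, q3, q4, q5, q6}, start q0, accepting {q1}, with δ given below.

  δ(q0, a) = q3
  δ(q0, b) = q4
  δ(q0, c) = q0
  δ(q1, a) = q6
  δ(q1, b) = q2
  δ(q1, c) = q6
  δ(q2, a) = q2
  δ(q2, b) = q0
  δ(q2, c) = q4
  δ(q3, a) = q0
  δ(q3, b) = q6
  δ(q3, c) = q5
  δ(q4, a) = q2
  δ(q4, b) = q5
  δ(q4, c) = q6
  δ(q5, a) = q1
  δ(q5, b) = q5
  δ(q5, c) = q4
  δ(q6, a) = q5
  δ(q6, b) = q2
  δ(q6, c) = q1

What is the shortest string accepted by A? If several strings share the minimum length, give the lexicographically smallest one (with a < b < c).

A breadth-first search from q0 reaches an accepting state first via the path q0 → q3 → q6 → q1 on input abc.
No string of length < 3 is accepted (BFS exhausts all shorter strings without reaching an accepting state), and abc is the lexicographically least accepting string of length 3.

abc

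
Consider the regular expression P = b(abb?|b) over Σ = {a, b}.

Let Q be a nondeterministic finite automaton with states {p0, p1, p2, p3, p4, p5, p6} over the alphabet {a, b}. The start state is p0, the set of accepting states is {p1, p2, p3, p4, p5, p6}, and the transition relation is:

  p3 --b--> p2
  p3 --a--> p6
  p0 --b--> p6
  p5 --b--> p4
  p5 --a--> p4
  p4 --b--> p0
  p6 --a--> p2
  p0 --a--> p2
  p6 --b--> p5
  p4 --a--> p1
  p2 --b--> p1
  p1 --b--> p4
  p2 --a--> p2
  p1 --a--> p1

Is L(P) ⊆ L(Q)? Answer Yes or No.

Converting the expression P to a DFA (subset construction, then merging equivalent states) gives the minimal DFA with states {r0, r1, r2, r3, r4, r5}, start state r0, accepting states {r4, r5} and transitions r0: a→r1, b→r2; r1: a→r1, b→r1; r2: a→r3, b→r4; r3: a→r1, b→r5; r4: a→r1, b→r1; r5: a→r1, b→r4.
Exploring the product automaton P × Q from the start pair (r0, p0), following both machines on each input symbol, reaches 12 state pairs: (r0, p0), (r1, p2), (r2, p6), (r1, p1), (r3, p2), (r4, p5), (r1, p4), (r5, p1), (r1, p0), (r4, p4), (r1, p6), (r1, p5).
P accepts in {r4, r5} and Q accepts in {p1, p2, p3, p4, p5, p6}. The reachable pairs whose P-component is accepting are (r4, p5), (r5, p1), (r4, p4); in each of them the Q-component is accepting too, so the product for L(P) \ L(Q) (P-component accepting, Q-component rejecting) has no reachable accepting pair and the difference is empty.
Hence every string in L(P) is also in L(Q).

Yes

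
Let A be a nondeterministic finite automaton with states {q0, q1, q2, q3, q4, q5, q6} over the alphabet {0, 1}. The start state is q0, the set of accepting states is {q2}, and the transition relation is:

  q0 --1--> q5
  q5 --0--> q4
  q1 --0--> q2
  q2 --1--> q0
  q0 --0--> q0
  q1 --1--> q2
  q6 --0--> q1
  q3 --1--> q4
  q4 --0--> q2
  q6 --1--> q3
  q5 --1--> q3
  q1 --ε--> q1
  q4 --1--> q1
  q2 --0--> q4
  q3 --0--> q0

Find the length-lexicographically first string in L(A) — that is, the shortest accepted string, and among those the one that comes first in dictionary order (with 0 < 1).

100

A breadth-first search from q0 reaches an accepting state first via the path q0 → q5 → q4 → q2 on input 100.
No string of length < 3 is accepted (BFS exhausts all shorter strings without reaching an accepting state), and 100 is the lexicographically least accepting string of length 3.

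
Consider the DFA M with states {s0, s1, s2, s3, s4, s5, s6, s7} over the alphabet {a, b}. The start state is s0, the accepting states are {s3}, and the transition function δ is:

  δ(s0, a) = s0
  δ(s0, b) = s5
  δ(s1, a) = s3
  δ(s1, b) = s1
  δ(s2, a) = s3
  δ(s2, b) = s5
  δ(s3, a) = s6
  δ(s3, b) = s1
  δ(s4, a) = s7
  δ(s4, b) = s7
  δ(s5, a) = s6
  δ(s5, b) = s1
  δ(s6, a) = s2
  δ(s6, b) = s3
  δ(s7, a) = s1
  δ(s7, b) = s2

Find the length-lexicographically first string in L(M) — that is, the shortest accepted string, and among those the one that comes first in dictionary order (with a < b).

bab

A breadth-first search from s0 reaches an accepting state first via the path s0 → s5 → s6 → s3 on input bab.
No string of length < 3 is accepted (BFS exhausts all shorter strings without reaching an accepting state), and bab is the lexicographically least accepting string of length 3.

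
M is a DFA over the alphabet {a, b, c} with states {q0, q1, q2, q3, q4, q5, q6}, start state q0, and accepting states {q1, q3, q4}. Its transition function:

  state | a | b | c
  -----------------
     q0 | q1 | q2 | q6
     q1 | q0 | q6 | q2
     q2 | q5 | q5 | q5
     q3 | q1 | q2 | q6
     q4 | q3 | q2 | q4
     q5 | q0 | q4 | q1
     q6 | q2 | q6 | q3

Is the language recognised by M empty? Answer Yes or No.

The string a is accepted: the run q0 → q1 ends in the accepting state q1.
Since at least one string is accepted, L(M) is not empty.

No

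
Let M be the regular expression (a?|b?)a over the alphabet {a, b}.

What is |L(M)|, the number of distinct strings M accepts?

The expression has no Kleene star, so L(M) is finite. Expanding the alternatives gives {a, aa, ba}.
That is 1 of length 1, 2 of length 2: 3 strings in all.

3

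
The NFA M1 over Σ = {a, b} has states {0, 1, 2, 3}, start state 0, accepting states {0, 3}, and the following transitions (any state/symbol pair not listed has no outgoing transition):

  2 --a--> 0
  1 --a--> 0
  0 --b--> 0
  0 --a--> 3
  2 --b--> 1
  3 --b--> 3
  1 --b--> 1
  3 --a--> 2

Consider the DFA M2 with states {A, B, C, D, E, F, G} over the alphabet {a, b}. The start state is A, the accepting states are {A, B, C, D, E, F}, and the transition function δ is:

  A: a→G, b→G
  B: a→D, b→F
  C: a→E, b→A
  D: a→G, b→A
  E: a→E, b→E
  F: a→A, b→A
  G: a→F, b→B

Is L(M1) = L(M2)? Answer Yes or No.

No

The string a is accepted by M1 but rejected by M2.
So L(M1) ≠ L(M2).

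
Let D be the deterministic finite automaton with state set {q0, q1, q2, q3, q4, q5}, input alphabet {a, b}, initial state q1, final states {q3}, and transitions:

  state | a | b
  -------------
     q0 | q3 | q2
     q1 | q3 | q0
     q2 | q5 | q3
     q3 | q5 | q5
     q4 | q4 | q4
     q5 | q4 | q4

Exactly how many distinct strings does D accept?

The useful subgraph on states {q0, q1, q2, q3} is acyclic, so L(D) is finite; the longest accepting path visits 4 useful states, giving maximum string length 3.
Counting accepting paths from q1 by length: 1 of length 1, 1 of length 2, 1 of length 3. Total 3.

3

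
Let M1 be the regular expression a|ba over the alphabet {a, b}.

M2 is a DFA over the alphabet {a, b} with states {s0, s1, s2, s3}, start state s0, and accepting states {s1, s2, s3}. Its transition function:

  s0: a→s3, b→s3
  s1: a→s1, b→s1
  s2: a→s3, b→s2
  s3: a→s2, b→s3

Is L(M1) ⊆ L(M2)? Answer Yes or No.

Converting the expression M1 to a DFA (subset construction, then merging equivalent states) gives the minimal DFA with states {r0, r1, r2, r3}, start state r0, accepting states {r1} and transitions r0: a→r1, b→r2; r1: a→r3, b→r3; r2: a→r1, b→r3; r3: a→r3, b→r3.
Exploring the product automaton M1 × M2 from the start pair (r0, s0), following both machines on each input symbol, reaches 6 state pairs: (r0, s0), (r1, s3), (r2, s3), (r3, s2), (r3, s3), (r1, s2).
M1 accepts in {r1} and M2 accepts in {s1, s2, s3}. The reachable pairs whose M1-component is accepting are (r1, s3), (r1, s2); in each of them the M2-component is accepting too, so the product for L(M1) \ L(M2) (M1-component accepting, M2-component rejecting) has no reachable accepting pair and the difference is empty.
Hence every string in L(M1) is also in L(M2).

Yes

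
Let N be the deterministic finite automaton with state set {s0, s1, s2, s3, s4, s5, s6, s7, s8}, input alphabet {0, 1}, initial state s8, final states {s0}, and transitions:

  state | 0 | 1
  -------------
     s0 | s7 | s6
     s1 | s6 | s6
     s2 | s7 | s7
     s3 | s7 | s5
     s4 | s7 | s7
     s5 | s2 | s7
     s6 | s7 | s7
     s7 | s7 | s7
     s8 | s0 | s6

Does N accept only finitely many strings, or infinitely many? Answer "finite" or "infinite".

The useful states (reachable from s8 and able to reach an accepting state) are {s0, s8}.
Restricted to these states the transition graph has no cycle, so every accepting path has bounded length and L is finite.

finite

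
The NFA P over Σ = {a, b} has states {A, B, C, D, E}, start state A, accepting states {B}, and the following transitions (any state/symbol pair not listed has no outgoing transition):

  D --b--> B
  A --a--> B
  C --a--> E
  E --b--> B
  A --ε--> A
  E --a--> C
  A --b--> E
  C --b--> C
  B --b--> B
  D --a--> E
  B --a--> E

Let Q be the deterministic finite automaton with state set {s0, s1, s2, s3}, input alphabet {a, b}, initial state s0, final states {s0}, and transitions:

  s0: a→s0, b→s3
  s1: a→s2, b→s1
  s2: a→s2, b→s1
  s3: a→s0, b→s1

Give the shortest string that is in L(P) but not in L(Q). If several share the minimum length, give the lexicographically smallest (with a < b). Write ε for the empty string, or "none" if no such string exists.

ab

The string ab is accepted by P but not by Q.
No shorter string lies in the difference, and ab is the lexicographically first length-2 string in L(P) \ L(Q).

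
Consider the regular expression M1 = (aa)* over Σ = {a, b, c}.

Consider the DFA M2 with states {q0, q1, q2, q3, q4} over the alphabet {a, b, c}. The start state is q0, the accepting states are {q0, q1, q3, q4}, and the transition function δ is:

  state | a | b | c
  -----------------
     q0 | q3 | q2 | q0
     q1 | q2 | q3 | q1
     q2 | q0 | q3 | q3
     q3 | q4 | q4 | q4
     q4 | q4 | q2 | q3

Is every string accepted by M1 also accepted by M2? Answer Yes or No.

Yes

Converting the expression M1 to a DFA (subset construction, then merging equivalent states) gives the minimal DFA with states {r0, r1, r2}, start state r0, accepting states {r0} and transitions r0: a→r1, b→r2, c→r2; r1: a→r0, b→r2, c→r2; r2: a→r2, b→r2, c→r2.
Exploring the product automaton M1 × M2 from the start pair (r0, q0), following both machines on each input symbol, reaches 8 state pairs: (r0, q0), (r1, q3), (r2, q2), (r2, q0), (r0, q4), (r2, q4), (r2, q3), (r1, q4).
M1 accepts in {r0} and M2 accepts in {q0, q1, q3, q4}. The reachable pairs whose M1-component is accepting are (r0, q0), (r0, q4); in each of them the M2-component is accepting too, so the product for L(M1) \ L(M2) (M1-component accepting, M2-component rejecting) has no reachable accepting pair and the difference is empty.
Hence every string in L(M1) is also in L(M2).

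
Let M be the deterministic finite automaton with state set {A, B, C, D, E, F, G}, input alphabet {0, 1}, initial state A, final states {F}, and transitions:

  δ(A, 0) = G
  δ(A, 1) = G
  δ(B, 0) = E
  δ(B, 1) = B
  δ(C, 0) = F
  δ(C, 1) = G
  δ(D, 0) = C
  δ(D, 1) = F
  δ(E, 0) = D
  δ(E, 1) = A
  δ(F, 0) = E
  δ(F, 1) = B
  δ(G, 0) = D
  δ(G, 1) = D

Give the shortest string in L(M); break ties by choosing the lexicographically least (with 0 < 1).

A breadth-first search from A reaches an accepting state first via the path A → G → D → F on input 001.
No string of length < 3 is accepted (BFS exhausts all shorter strings without reaching an accepting state), and 001 is the lexicographically least accepting string of length 3.

001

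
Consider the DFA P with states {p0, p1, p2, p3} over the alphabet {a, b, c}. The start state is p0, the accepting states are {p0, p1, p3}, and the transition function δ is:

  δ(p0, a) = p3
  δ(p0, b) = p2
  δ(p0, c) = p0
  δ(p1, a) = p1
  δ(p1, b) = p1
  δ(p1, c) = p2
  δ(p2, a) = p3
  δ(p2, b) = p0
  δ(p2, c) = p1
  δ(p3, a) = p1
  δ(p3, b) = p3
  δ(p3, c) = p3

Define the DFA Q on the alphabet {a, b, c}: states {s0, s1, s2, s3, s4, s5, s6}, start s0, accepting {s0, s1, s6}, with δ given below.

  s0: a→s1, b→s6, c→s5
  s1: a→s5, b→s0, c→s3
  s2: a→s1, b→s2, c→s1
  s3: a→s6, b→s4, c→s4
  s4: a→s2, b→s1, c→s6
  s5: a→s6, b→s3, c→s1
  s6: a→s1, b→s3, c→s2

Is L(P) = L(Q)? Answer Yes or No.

No

The string c is accepted by P but rejected by Q.
So L(P) ≠ L(Q).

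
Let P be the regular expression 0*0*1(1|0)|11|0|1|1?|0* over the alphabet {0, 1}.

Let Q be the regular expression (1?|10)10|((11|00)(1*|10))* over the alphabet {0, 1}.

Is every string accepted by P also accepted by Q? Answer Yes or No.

The string 0 is in L(P) but not in L(Q).
So L(P) ⊄ L(Q).

No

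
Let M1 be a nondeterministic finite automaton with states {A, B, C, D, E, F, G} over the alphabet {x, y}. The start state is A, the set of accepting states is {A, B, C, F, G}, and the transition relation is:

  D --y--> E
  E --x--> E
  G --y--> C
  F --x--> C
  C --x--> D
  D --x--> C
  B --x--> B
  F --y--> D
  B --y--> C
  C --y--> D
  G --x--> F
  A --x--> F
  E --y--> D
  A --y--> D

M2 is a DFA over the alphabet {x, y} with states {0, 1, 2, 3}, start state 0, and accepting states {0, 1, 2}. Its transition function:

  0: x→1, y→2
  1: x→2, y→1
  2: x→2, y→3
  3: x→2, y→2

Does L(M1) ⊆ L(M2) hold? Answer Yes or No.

Yes

Exploring the product automaton M1 × M2 from the start pair (A, 0), following both machines on each input symbol, reaches 9 state pairs: (A, 0), (F, 1), (D, 2), (C, 2), (D, 1), (E, 3), (D, 3), (E, 1), (E, 2).
M1 accepts in {A, B, C, F, G} and M2 accepts in {0, 1, 2}. The reachable pairs whose M1-component is accepting are (A, 0), (F, 1), (C, 2); in each of them the M2-component is accepting too, so the product for L(M1) \ L(M2) (M1-component accepting, M2-component rejecting) has no reachable accepting pair and the difference is empty.
Hence every string in L(M1) is also in L(M2).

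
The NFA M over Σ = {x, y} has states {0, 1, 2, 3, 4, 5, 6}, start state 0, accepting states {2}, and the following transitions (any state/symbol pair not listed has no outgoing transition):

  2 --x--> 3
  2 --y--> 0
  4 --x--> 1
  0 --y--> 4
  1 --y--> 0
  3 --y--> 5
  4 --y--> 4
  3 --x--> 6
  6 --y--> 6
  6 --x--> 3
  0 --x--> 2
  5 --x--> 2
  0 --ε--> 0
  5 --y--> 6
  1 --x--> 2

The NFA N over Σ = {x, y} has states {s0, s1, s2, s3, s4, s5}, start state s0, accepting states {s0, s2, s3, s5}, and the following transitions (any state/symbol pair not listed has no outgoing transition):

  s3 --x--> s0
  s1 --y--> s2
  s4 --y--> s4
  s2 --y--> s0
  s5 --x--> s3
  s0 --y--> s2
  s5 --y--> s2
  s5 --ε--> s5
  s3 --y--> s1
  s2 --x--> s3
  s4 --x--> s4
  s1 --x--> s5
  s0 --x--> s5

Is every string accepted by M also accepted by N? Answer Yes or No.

Exploring the product automaton M × N from the start pair (0, s0), following both machines on each input symbol, reaches 20 state pairs: (0, s0), (2, s5), (4, s2), (3, s3), (0, s2), (1, s3), (4, s0), (6, s0), (5, s1), (2, s3), (2, s0), (0, s1), (1, s5), (3, s5), (6, s2), (3, s0), (6, s3), (5, s2), (6, s5), (6, s1).
M accepts in {2} and N accepts in {s0, s2, s3, s5}. The reachable pairs whose M-component is accepting are (2, s5), (2, s3), (2, s0); in each of them the N-component is accepting too, so the product for L(M) \ L(N) (M-component accepting, N-component rejecting) has no reachable accepting pair and the difference is empty.
Hence every string in L(M) is also in L(N).

Yes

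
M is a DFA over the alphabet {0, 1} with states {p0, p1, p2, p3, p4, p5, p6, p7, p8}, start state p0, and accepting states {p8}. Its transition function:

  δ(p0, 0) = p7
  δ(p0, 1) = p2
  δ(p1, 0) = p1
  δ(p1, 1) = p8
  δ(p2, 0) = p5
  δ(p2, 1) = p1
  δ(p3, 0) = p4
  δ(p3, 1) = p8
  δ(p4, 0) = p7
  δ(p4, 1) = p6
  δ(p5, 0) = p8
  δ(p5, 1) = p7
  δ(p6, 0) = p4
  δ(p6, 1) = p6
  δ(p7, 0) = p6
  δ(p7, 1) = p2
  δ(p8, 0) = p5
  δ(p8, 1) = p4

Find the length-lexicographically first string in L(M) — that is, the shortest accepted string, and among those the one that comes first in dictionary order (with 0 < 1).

100

A breadth-first search from p0 reaches an accepting state first via the path p0 → p2 → p5 → p8 on input 100.
No string of length < 3 is accepted (BFS exhausts all shorter strings without reaching an accepting state), and 100 is the lexicographically least accepting string of length 3.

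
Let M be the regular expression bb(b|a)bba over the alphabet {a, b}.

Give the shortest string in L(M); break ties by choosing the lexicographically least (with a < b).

By inspection of the expression, no string of length less than 6 matches, and bbabba is the lexicographically first match of length 6.

bbabba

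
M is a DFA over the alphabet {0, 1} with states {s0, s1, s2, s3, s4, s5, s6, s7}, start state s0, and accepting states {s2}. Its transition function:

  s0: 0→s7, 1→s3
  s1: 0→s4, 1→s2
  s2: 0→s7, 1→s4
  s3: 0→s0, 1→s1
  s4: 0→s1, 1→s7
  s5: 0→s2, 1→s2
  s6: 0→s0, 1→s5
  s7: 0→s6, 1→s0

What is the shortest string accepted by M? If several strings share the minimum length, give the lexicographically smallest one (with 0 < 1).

111

A breadth-first search from s0 reaches an accepting state first via the path s0 → s3 → s1 → s2 on input 111.
No string of length < 3 is accepted (BFS exhausts all shorter strings without reaching an accepting state), and 111 is the lexicographically least accepting string of length 3.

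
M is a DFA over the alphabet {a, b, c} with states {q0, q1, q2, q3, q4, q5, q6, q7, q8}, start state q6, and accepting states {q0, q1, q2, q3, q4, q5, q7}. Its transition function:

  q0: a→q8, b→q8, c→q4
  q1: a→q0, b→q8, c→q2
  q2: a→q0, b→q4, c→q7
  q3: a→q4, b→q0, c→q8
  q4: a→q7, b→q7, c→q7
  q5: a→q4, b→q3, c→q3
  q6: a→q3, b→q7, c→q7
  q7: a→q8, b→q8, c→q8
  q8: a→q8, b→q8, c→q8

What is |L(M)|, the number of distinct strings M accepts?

12

The useful subgraph on states {q0, q3, q4, q6, q7} is acyclic, so L(M) is finite; the longest accepting path visits 5 useful states, giving maximum string length 4.
Counting accepting paths from q6 by length: 3 of length 1, 2 of length 2, 4 of length 3, 3 of length 4. Total 12.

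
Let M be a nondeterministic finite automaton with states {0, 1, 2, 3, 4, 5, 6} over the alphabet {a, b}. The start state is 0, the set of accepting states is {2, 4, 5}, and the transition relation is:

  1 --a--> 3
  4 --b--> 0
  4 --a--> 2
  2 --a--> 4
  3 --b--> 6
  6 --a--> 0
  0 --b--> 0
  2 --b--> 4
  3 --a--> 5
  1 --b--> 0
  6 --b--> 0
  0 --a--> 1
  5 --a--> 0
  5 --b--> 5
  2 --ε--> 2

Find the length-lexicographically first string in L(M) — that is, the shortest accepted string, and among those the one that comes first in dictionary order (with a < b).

A breadth-first search from 0 reaches an accepting state first via the path 0 → 1 → 3 → 5 on input aaa.
No string of length < 3 is accepted (BFS exhausts all shorter strings without reaching an accepting state), and aaa is the lexicographically least accepting string of length 3.

aaa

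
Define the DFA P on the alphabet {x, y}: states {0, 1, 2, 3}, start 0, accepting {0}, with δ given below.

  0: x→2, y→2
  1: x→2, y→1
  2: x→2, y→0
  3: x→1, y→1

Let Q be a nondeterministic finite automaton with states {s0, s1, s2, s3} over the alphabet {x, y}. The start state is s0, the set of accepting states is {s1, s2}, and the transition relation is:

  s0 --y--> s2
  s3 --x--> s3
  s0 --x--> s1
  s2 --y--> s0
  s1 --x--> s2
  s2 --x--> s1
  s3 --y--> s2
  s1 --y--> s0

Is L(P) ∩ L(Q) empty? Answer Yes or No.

Exploring the product automaton P × Q from the start pair (0, s0), following both machines on each input symbol, reaches 3 state pairs: (0, s0), (2, s1), (2, s2).
P accepts in {0} and Q accepts in {s1, s2}; no reachable pair has both components accepting, so no string drives both machines to acceptance simultaneously and L(P) ∩ L(Q) = ∅.
So no string is accepted by both, and the intersection is empty.

Yes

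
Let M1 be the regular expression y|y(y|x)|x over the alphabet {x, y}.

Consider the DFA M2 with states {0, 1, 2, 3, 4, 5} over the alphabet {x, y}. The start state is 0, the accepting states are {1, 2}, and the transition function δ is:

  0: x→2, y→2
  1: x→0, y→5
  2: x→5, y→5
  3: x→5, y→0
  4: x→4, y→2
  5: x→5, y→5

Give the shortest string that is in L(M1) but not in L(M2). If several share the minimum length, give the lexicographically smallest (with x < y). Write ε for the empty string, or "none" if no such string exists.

The string yx is accepted by M1 but not by M2.
No shorter string lies in the difference, and yx is the lexicographically first length-2 string in L(M1) \ L(M2).

yx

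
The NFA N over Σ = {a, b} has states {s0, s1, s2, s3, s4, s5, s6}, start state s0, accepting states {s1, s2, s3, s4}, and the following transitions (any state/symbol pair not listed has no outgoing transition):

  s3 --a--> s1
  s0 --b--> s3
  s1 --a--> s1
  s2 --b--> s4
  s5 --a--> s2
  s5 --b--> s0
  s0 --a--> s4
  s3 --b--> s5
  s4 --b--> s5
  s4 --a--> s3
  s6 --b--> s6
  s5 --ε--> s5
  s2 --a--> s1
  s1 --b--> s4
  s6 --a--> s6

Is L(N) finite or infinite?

infinite

State s1 is reachable from the start and can reach an accepting state, and it lies on the cycle s1 → s1.
Traversing that cycle any number of times yields accepted strings of unbounded length, so the language is infinite.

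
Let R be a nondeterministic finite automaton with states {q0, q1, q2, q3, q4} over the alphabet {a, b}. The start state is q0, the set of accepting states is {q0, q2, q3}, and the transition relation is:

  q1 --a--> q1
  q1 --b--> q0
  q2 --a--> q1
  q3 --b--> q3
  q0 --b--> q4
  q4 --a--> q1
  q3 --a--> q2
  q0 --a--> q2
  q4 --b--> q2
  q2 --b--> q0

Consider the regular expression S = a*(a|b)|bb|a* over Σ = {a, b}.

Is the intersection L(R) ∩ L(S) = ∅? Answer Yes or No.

The empty string ε is accepted by both R and S.
Hence L(R) ∩ L(S) ≠ ∅.

No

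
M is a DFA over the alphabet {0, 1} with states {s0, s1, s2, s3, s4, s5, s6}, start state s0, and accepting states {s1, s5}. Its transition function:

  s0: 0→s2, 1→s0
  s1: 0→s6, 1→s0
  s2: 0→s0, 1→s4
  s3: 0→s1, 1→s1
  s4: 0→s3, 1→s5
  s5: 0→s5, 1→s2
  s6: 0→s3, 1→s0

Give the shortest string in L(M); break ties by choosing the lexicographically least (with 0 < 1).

A breadth-first search from s0 reaches an accepting state first via the path s0 → s2 → s4 → s5 on input 011.
No string of length < 3 is accepted (BFS exhausts all shorter strings without reaching an accepting state), and 011 is the lexicographically least accepting string of length 3.

011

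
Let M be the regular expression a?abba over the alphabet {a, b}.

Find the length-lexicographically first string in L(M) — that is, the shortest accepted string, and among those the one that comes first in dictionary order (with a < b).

By inspection of the expression, no string of length less than 4 matches, and abba is the lexicographically first match of length 4.

abba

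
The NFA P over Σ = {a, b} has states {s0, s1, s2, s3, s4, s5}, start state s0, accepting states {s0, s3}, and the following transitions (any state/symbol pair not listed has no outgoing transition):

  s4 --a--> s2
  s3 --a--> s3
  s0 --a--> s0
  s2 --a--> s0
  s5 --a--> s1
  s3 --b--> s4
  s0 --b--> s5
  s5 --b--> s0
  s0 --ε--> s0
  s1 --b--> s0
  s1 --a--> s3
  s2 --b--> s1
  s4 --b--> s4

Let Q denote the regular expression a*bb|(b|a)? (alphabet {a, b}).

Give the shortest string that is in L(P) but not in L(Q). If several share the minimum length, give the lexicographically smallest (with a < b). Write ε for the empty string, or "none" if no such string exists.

The string aa is accepted by P but not by Q.
No shorter string lies in the difference, and aa is the lexicographically first length-2 string in L(P) \ L(Q).

aa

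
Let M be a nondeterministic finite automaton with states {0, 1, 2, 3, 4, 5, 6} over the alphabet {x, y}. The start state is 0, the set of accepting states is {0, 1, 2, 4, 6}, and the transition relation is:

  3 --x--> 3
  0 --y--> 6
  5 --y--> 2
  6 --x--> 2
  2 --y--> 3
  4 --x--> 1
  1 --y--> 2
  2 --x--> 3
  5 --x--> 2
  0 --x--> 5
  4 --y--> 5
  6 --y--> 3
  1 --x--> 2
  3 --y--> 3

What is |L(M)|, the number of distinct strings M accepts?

5

The useful subgraph on states {0, 2, 5, 6} is acyclic, so L(M) is finite; the longest accepting path visits 3 useful states, giving maximum string length 2.
Counting accepting paths from 0 by length: 1 of length 0, 1 of length 1, 3 of length 2. Total 5.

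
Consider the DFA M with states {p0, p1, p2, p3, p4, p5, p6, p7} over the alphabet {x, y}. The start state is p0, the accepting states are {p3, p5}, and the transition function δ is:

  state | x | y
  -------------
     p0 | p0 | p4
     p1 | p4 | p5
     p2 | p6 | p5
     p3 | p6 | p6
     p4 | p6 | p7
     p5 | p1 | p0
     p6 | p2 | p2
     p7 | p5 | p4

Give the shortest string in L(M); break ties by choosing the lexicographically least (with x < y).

yyx

A breadth-first search from p0 reaches an accepting state first via the path p0 → p4 → p7 → p5 on input yyx.
No string of length < 3 is accepted (BFS exhausts all shorter strings without reaching an accepting state), and yyx is the lexicographically least accepting string of length 3.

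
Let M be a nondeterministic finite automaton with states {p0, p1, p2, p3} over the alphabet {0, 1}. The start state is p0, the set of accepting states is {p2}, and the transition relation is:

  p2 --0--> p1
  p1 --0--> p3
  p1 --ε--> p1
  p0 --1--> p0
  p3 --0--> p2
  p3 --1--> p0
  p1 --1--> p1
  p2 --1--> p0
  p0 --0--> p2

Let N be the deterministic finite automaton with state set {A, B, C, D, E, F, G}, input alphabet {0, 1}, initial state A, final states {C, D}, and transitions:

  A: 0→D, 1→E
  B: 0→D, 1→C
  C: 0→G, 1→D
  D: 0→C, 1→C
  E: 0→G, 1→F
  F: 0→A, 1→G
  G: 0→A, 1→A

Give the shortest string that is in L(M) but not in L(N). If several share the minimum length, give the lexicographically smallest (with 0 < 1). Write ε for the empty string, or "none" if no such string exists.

The string 10 is accepted by M but not by N.
No shorter string lies in the difference, and 10 is the lexicographically first length-2 string in L(M) \ L(N).

10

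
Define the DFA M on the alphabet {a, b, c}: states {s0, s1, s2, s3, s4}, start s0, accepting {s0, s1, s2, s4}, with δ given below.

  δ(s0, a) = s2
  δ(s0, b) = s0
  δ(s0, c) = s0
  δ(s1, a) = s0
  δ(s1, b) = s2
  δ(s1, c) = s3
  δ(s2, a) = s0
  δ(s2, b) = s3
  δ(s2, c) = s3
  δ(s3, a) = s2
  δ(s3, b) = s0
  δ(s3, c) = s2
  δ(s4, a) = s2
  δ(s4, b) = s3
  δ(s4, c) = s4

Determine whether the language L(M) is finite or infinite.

State s0 is reachable from the start and can reach an accepting state, and it lies on the cycle s0 → s0.
Traversing that cycle any number of times yields accepted strings of unbounded length, so the language is infinite.

infinite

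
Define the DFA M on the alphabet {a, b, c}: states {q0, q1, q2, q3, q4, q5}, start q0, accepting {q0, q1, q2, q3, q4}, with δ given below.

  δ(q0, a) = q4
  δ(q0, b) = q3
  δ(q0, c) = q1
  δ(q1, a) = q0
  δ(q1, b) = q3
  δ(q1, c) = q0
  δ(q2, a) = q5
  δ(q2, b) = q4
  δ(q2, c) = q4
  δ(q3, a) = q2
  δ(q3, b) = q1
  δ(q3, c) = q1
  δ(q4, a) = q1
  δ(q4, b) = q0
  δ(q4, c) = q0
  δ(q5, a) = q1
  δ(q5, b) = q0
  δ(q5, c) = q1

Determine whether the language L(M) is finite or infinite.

infinite

State q0 is reachable from the start and can reach an accepting state, and it lies on the cycle q0 → q1 → q0.
Traversing that cycle any number of times yields accepted strings of unbounded length, so the language is infinite.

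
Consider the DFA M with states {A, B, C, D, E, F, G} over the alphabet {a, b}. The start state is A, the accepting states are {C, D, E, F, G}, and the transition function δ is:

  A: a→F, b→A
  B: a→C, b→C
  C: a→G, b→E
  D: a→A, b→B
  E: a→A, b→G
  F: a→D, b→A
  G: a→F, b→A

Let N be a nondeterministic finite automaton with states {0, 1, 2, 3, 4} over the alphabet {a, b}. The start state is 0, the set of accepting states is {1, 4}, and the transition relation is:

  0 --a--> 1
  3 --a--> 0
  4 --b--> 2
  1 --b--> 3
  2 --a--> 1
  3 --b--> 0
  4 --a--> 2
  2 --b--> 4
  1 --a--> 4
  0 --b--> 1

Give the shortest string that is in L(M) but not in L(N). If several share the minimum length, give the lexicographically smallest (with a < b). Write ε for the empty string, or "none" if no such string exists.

The string aba is accepted by M but not by N.
No shorter string lies in the difference, and aba is the lexicographically first length-3 string in L(M) \ L(N).

aba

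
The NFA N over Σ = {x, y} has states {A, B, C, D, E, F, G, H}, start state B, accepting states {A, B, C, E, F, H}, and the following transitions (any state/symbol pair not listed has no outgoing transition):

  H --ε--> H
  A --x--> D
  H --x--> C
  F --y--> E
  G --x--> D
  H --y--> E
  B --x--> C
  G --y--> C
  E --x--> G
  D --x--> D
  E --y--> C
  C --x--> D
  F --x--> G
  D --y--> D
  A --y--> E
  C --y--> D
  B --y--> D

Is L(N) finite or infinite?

The useful states (reachable from B and able to reach an accepting state) are {B, C}.
Restricted to these states the transition graph has no cycle, so every accepting path has bounded length and L is finite.

finite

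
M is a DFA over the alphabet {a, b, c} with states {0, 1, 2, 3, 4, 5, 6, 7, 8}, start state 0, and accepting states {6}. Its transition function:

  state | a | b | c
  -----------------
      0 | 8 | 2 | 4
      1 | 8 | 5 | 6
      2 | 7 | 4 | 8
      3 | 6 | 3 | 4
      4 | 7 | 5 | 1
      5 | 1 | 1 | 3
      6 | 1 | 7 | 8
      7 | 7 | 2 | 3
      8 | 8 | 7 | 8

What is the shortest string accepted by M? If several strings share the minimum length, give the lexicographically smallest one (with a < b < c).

ccc

A breadth-first search from 0 reaches an accepting state first via the path 0 → 4 → 1 → 6 on input ccc.
No string of length < 3 is accepted (BFS exhausts all shorter strings without reaching an accepting state), and ccc is the lexicographically least accepting string of length 3.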